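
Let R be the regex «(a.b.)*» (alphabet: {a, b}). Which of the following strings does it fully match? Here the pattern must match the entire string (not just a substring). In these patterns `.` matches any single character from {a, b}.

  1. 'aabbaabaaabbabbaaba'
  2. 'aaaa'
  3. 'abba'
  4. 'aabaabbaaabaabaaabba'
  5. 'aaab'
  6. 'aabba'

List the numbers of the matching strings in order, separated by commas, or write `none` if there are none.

3

1 → no match
2 → no match
3 → match
4 → no match
5 → no match
6 → no match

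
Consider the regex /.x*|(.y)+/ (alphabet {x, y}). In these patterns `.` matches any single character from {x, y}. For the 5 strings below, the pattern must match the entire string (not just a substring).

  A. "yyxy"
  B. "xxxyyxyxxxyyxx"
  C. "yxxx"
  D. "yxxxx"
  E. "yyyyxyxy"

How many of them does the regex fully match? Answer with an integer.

A → match
B → no match
C → match
D → match
E → match
Total matched: 4

4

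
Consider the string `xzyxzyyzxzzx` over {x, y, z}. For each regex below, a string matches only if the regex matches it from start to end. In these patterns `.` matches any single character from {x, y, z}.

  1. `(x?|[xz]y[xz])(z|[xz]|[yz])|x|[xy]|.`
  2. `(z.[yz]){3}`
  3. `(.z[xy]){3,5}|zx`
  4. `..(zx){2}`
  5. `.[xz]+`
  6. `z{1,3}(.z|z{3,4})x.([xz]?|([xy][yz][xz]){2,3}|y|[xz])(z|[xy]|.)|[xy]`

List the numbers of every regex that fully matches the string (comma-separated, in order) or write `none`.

1 → no match
2 → no match — must start with `z`
3 → match
4 → no match
5 → no match
6 → no match

3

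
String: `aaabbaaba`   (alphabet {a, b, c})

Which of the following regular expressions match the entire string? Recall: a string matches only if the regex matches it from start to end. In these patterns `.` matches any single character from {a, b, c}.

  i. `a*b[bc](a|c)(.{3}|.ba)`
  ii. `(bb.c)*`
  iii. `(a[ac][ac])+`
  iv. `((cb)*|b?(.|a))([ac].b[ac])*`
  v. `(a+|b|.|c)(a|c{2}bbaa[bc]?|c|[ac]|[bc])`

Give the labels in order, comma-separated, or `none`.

i

i → match
ii → no match
iii → no match
iv → no match
v → no match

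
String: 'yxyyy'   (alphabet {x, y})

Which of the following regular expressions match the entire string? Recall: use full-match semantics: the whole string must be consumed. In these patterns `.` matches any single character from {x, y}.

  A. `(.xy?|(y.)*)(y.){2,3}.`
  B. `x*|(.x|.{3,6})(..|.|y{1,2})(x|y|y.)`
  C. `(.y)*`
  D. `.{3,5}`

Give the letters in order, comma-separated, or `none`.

A → match
B → match
C → no match
D → match

A, B, D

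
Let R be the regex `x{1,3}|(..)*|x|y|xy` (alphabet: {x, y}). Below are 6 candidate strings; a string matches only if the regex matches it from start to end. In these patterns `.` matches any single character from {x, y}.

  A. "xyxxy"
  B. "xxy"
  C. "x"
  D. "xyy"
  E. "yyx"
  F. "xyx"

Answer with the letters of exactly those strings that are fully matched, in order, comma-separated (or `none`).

A → no match
B → no match
C → match
D → no match
E → no match
F → no match

C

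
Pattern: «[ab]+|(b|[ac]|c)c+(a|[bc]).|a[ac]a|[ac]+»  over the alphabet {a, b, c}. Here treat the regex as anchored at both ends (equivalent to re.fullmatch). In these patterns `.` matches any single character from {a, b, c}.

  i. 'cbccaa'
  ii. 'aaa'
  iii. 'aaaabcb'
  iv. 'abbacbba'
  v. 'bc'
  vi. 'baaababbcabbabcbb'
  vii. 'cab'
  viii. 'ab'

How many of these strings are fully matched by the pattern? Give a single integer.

2

i → no match
ii → match
iii → no match
iv → no match
v → no match
vi → no match
vii → no match
viii → match
Total matched: 2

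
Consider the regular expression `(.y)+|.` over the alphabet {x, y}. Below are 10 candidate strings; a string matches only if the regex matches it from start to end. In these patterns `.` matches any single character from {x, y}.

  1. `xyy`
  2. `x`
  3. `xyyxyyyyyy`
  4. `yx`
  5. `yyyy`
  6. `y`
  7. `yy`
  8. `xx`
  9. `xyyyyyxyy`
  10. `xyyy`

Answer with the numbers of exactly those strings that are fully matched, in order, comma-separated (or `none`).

2, 5, 6, 7, 10

1. `xyy` → no match
2. `x` → match
3. `xyyxyyyyyy` → no match
4. `yx` → no match
5. `yyyy` → match
6. `y` → match
7. `yy` → match
8. `xx` → no match
9. `xyyyyyxyy` → no match
10. `xyyy` → match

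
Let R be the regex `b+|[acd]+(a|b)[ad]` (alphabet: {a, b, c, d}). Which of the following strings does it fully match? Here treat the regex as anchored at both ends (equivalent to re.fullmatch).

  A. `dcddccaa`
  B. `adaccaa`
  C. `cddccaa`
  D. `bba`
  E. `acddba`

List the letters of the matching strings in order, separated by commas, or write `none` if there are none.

A. `dcddccaa` → match
B. `adaccaa` → match
C. `cddccaa` → match
D. `bba` → no match
E. `acddba` → match

A, B, C, E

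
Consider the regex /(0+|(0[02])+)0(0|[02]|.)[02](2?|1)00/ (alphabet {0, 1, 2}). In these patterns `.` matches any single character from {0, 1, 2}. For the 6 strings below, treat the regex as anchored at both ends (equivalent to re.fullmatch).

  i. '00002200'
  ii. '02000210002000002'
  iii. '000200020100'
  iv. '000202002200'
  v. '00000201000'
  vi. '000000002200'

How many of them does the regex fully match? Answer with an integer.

5

i. '00002200' → match
ii → no match — must end with '00'
iii. '000200020100' → match
iv. '000202002200' → match
v. '00000201000' → match
vi. '000000002200' → match
Total matched: 5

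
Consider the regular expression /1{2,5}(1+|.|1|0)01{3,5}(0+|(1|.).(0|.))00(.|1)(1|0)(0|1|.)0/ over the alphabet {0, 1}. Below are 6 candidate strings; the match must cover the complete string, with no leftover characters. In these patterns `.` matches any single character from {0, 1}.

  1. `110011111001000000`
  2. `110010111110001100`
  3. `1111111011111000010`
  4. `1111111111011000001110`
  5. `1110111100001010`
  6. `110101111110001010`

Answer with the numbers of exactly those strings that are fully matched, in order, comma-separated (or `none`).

1, 5

1 → match
2 → no match
3 → no match
4 → no match
5 → match
6 → no match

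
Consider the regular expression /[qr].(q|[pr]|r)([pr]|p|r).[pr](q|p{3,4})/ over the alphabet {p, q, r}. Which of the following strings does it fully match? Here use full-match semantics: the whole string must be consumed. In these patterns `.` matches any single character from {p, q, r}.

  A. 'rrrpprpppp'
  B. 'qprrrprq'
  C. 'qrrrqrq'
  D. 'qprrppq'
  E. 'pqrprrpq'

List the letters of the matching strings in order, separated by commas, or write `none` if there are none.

A, C, D

A. 'rrrpprpppp' → match
B. 'qprrrprq' → no match
C. 'qrrrqrq' → match
D. 'qprrppq' → match
E. 'pqrprrpq' → no match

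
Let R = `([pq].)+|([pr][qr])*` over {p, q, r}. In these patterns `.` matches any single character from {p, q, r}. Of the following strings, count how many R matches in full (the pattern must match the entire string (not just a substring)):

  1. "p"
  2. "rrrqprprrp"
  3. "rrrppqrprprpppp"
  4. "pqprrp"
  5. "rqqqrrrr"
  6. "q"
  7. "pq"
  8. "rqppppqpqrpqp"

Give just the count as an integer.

1 → no match
2 → no match
3 → no match
4 → no match
5 → no match
6 → no match
7 → match
8 → no match
Total matched: 1

1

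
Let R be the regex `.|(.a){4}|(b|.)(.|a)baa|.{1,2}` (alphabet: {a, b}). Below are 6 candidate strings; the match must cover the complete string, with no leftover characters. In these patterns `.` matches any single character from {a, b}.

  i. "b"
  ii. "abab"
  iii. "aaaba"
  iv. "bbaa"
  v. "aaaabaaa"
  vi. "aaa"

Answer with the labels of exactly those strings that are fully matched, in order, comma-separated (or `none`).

i → match
ii → no match
iii → no match
iv → no match
v → match
vi → no match

i, v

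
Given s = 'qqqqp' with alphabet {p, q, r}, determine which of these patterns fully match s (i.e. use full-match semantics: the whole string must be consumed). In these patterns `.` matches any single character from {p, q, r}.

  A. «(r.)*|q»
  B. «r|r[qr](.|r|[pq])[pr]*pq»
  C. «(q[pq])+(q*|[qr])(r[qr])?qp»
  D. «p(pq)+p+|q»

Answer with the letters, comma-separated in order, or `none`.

C

A → no match
B → no match — must start with 'r'
C → match
D → no match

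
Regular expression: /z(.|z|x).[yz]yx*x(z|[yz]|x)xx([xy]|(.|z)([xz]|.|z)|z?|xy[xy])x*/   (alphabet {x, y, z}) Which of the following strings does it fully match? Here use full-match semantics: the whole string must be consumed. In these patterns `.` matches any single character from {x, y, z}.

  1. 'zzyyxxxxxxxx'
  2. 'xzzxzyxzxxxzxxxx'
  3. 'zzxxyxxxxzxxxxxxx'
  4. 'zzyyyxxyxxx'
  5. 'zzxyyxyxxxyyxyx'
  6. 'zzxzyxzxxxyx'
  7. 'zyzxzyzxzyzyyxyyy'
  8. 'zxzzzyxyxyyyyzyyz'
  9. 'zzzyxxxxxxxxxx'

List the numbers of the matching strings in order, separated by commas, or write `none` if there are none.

1 → no match
2 → no match — must start with 'z'
3 → no match
4 → match
5 → no match
6 → match
7 → no match
8 → no match
9 → no match

4, 6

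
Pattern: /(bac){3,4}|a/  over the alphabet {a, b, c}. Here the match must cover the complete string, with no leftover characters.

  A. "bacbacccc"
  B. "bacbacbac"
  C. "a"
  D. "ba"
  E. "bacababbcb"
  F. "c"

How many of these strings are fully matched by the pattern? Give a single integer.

A. "bacbacccc" → no match
B. "bacbacbac" → match
C. "a" → match
D. "ba" → no match
E. "bacababbcb" → no match
F. "c" → no match
Total matched: 2

2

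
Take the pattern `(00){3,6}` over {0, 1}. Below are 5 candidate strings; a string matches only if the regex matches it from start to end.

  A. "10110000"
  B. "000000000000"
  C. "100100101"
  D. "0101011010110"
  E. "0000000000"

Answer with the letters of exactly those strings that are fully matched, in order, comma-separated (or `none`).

A → no match — must start with "00"
B → match
C → no match — must start with "00"
D → no match — must start with "00"
E → match

B, E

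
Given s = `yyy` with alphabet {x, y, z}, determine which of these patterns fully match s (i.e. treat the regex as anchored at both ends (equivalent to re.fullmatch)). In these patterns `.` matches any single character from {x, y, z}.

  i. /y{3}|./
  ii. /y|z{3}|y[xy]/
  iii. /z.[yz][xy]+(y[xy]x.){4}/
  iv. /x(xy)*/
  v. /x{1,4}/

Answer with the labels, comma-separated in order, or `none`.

i → match
ii → no match
iii → no match — must start with `z`
iv → no match — must start with `x`
v → no match — must start with `x`

i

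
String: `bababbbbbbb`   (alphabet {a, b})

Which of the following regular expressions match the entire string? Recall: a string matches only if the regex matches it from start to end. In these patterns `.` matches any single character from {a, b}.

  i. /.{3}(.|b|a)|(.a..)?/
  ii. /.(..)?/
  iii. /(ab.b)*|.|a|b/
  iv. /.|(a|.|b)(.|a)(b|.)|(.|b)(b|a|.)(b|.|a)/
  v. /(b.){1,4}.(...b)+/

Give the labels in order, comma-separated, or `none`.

i → no match
ii → no match
iii → no match
iv → no match
v → match

v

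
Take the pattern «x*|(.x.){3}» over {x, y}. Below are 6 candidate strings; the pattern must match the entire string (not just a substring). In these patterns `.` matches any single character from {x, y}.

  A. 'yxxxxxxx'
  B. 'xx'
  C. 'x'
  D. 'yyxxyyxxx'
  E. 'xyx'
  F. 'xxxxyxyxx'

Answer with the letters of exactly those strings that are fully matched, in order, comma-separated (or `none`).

A. 'yxxxxxxx' → no match
B. 'xx' → match
C. 'x' → match
D. 'yyxxyyxxx' → no match
E. 'xyx' → no match
F. 'xxxxyxyxx' → no match

B, C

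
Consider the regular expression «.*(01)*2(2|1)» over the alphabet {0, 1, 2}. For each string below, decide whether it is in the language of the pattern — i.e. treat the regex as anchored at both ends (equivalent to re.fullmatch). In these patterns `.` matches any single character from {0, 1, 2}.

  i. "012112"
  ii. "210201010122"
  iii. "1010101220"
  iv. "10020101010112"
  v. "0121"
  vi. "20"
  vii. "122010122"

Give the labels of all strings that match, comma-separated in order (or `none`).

ii, v, vii

i. "012112" → no match
ii. "210201010122" → match
iii. "1010101220" → no match
iv → no match
v. "0121" → match
vi. "20" → no match
vii. "122010122" → match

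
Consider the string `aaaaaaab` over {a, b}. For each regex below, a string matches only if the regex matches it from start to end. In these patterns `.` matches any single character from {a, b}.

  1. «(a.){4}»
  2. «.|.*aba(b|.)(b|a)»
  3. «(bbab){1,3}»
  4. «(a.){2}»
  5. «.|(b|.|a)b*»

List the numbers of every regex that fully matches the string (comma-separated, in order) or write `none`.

1 → match
2 → no match
3 → no match — must start with `bbab`
4 → no match
5 → no match

1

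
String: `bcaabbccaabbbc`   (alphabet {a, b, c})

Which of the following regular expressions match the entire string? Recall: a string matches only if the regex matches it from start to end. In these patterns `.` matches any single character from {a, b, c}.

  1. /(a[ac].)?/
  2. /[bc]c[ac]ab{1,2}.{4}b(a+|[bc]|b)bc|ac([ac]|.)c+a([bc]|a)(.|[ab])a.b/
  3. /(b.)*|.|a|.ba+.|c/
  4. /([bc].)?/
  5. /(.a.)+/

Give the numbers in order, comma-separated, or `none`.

1 → no match
2 → match
3 → no match
4 → no match
5 → no match

2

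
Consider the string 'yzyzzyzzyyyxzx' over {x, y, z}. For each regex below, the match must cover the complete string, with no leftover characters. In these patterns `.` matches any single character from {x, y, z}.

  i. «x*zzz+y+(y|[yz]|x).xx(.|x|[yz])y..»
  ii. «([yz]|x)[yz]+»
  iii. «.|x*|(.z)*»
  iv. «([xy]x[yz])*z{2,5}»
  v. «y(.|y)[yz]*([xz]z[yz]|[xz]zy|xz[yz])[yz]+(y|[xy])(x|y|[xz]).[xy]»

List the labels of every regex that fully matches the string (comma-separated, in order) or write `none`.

i → no match
ii → no match
iii → no match
iv → no match — must end with 'z'
v → match

v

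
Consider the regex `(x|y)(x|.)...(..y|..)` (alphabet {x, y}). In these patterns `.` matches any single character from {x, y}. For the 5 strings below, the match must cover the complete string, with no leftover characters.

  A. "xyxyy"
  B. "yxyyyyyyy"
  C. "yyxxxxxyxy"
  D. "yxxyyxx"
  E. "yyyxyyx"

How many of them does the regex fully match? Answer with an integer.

A → no match
B → no match
C → no match
D → match
E → match
Total matched: 2

2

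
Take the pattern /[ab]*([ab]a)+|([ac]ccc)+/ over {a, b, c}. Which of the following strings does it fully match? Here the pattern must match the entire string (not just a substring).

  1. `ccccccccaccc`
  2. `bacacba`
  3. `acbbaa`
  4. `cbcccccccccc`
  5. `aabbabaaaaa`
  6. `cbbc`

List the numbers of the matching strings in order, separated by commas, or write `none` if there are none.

1, 5

1 → match
2 → no match
3 → no match
4 → no match
5 → match
6 → no match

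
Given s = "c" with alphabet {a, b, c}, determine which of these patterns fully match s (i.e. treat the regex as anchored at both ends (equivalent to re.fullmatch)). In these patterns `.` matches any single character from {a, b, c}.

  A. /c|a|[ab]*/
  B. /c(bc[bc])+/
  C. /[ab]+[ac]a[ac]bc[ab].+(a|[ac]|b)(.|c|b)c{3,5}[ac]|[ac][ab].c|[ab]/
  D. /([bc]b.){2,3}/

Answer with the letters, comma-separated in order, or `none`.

A

A → match
B → no match — must start with "cbc"
C → no match
D → no match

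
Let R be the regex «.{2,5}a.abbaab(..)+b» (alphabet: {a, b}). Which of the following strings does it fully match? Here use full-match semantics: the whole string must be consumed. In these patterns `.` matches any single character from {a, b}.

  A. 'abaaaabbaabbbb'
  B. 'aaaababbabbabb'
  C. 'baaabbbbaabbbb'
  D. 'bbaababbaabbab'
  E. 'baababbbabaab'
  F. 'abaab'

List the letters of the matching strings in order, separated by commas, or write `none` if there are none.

A, D

A → match
B → no match
C → no match
D → match
E → no match
F → no match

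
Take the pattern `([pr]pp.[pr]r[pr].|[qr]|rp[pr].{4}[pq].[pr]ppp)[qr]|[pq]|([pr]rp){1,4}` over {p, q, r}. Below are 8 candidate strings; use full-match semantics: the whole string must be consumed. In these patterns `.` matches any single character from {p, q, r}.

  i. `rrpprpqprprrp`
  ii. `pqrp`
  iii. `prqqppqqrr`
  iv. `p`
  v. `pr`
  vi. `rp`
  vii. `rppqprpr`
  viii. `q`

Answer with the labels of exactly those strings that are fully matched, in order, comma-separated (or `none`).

iv, viii

i → no match
ii → no match
iii → no match
iv → match
v → no match
vi → no match
vii → no match
viii → match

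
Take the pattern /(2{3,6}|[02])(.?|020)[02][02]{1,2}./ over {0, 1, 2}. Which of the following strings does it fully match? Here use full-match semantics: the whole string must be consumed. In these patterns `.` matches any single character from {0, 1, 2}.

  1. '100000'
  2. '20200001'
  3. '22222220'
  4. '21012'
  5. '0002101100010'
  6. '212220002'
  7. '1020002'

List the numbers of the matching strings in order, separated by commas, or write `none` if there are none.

1 → no match
2 → match
3 → match
4 → no match
5 → no match
6 → no match
7 → no match

2, 3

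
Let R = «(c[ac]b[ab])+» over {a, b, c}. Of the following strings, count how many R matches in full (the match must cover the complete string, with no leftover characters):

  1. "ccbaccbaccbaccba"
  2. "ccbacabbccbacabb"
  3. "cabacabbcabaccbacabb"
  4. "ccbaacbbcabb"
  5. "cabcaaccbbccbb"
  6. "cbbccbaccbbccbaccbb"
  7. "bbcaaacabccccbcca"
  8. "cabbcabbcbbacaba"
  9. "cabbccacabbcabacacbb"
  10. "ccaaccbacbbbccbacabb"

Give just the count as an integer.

1 → match
2 → match
3 → match
4. "ccbaacbbcabb" → no match
5 → no match
6 → no match
7 → no match — must start with "c"
8 → no match
9 → no match
10 → no match
Total matched: 3

3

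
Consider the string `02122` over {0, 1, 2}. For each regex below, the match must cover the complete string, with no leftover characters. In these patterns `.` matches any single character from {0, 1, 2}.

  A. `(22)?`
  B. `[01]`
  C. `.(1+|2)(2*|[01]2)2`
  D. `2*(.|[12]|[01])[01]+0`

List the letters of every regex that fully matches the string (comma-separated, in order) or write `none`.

C

A → no match
B → no match
C → match
D → no match — must end with `0`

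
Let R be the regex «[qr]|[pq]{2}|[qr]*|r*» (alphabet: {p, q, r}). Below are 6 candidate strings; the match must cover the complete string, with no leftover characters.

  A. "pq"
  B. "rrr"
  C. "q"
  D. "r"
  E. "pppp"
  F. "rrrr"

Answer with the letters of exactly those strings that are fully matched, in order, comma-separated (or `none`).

A, B, C, D, F

A → match
B → match
C → match
D → match
E → no match
F → match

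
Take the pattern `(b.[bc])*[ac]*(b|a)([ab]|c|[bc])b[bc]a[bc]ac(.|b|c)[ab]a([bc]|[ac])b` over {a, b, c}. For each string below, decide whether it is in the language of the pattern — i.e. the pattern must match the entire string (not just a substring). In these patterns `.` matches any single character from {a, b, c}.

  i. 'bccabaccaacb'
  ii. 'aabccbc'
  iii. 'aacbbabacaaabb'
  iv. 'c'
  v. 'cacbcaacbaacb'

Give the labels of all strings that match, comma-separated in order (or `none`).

iii

i → no match
ii → no match — must end with 'b'
iii → match
iv → no match — must end with 'b'
v → no match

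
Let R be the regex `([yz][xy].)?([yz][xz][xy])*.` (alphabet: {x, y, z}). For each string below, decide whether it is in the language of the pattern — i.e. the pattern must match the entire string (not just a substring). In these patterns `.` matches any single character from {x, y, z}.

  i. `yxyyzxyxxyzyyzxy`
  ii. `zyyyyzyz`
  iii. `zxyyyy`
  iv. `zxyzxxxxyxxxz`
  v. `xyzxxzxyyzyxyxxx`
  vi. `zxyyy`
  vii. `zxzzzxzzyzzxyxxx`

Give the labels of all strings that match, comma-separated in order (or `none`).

i, vii

i → match
ii → no match
iii → no match
iv → no match
v → no match
vi → no match
vii → match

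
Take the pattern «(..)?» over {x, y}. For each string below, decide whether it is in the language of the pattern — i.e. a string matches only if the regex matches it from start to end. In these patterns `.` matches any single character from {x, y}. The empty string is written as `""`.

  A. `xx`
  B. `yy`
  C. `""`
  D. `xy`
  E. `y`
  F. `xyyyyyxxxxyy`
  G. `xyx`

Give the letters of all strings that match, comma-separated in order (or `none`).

A, B, C, D

A → match
B → match
C → match
D → match
E → no match
F → no match
G → no match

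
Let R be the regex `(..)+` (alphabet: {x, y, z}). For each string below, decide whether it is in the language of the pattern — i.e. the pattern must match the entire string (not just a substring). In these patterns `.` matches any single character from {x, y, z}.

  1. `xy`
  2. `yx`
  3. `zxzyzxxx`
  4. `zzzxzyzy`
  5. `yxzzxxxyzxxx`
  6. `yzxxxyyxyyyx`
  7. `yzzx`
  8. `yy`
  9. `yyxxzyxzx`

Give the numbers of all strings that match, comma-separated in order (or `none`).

1, 2, 3, 4, 5, 6, 7, 8

1 → match
2 → match
3 → match
4 → match
5 → match
6 → match
7 → match
8 → match
9 → no match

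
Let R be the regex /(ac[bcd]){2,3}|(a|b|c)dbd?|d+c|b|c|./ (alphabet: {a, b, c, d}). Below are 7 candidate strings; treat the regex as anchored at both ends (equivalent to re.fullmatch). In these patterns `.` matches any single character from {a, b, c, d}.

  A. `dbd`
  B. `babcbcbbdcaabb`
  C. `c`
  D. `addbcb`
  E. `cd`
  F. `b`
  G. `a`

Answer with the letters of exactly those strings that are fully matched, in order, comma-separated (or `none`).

C, F, G

A → no match
B → no match
C → match
D → no match
E → no match
F → match
G → match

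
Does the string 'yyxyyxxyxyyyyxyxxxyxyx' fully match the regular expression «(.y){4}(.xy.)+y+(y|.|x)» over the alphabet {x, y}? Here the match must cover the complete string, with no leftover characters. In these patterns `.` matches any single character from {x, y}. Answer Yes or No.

No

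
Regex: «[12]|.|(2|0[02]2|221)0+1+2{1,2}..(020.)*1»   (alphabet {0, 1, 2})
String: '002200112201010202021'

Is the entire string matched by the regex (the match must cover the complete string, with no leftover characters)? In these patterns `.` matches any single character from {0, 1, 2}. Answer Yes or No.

No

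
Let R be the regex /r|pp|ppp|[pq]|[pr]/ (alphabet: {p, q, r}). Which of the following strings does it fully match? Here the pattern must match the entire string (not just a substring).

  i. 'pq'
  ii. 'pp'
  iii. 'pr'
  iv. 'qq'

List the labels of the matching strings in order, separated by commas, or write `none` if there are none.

ii

i. 'pq' → no match
ii. 'pp' → match
iii. 'pr' → no match
iv. 'qq' → no match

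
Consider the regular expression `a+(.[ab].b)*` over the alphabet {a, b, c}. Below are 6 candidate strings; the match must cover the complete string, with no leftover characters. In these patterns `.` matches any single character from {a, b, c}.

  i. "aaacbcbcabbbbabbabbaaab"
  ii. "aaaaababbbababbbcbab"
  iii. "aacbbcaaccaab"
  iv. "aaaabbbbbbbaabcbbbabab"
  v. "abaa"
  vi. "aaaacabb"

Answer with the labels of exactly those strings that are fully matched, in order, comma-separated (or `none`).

i, ii, iv, vi

i → match
ii → match
iii → no match
iv → match
v → no match
vi → match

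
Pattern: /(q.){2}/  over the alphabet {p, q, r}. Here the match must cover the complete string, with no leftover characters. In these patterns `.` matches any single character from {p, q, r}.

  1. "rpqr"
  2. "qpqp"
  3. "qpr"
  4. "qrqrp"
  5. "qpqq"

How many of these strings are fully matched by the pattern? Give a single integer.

2

1. "rpqr" → no match — must start with "q"
2. "qpqp" → match
3. "qpr" → no match
4. "qrqrp" → no match
5. "qpqq" → match
Total matched: 2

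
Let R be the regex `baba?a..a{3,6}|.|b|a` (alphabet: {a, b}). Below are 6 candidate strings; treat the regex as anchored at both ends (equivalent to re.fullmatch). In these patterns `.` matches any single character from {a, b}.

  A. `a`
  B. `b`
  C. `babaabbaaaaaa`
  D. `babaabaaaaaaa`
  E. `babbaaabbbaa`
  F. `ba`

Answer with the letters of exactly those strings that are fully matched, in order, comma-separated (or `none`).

A, B, C, D

A → match
B → match
C → match
D → match
E → no match
F → no match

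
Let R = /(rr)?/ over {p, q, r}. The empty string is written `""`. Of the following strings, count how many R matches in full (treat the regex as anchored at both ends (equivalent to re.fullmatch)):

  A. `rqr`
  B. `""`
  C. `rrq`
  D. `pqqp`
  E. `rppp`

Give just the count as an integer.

1

A. `rqr` → no match
B. `""` → match
C. `rrq` → no match
D. `pqqp` → no match
E. `rppp` → no match
Total matched: 1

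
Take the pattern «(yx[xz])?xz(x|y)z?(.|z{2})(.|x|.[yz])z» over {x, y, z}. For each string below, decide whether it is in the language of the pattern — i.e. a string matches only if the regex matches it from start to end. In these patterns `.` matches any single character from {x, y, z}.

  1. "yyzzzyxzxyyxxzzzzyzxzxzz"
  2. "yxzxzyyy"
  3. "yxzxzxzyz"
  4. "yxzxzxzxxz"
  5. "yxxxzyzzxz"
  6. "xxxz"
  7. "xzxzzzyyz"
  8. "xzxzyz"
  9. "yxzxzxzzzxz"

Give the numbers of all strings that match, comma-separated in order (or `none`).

3, 4, 5, 7, 8, 9

1 → no match
2. "yxzxzyyy" → no match — must end with "z"
3. "yxzxzxzyz" → match
4. "yxzxzxzxxz" → match
5. "yxxxzyzzxz" → match
6. "xxxz" → no match
7. "xzxzzzyyz" → match
8. "xzxzyz" → match
9. "yxzxzxzzzxz" → match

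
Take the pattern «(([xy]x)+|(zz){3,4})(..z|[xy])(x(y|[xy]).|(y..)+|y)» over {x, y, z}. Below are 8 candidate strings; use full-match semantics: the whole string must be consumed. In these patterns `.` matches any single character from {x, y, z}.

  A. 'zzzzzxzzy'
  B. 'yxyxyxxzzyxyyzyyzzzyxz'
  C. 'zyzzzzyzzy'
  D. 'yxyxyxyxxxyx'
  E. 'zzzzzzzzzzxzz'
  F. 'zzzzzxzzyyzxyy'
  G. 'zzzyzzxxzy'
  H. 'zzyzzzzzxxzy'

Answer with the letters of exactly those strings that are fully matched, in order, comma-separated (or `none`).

D

A → no match
B → no match
C → no match
D → match
E → no match
F → no match
G → no match
H → no match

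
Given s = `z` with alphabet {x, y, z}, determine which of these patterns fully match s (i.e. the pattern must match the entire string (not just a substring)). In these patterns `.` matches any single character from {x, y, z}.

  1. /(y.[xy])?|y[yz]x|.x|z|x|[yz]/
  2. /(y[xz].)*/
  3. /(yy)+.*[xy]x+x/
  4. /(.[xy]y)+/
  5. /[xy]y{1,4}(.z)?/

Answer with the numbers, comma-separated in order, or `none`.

1 → match
2 → no match
3 → no match — must start with `yy`
4 → no match — must end with `y`
5 → no match

1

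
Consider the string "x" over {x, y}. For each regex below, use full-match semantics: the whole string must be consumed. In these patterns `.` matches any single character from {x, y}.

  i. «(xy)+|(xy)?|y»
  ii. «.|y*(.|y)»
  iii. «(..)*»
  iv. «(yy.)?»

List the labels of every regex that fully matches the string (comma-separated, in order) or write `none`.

ii

i → no match
ii → match
iii → no match
iv → no match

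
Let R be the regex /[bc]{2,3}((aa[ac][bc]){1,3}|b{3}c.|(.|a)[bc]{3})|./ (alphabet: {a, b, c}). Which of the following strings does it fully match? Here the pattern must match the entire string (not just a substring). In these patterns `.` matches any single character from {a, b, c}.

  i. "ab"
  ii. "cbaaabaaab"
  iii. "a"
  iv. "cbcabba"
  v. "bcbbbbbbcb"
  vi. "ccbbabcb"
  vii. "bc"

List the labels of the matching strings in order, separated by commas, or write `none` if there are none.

ii, iii

i → no match
ii → match
iii → match
iv → no match
v → no match
vi → no match
vii → no match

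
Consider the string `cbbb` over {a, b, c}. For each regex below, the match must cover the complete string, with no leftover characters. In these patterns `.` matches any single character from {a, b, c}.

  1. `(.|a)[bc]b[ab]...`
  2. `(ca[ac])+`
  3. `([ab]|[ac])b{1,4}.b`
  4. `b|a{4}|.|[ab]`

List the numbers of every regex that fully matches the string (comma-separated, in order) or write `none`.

1 → no match
2 → no match — must start with `ca`
3 → match
4 → no match

3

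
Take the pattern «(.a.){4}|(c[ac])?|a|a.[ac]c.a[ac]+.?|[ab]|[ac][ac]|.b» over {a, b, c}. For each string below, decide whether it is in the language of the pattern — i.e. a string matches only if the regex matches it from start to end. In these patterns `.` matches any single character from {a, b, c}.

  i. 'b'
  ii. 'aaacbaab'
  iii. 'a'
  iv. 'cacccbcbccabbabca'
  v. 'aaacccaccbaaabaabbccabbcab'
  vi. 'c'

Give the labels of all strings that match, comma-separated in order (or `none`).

i. 'b' → match
ii. 'aaacbaab' → match
iii. 'a' → match
iv → no match
v → no match
vi. 'c' → no match

i, ii, iii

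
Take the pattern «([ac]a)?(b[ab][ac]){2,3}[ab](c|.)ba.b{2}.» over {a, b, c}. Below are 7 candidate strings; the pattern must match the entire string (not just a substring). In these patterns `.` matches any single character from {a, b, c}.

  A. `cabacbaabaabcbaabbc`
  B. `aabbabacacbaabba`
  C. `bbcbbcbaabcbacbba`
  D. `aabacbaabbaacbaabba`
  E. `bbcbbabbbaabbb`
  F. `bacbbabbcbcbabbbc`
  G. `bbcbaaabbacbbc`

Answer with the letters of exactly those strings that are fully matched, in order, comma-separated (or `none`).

A, B, C, D, E, F, G

A → match
B → match
C → match
D → match
E → match
F → match
G → match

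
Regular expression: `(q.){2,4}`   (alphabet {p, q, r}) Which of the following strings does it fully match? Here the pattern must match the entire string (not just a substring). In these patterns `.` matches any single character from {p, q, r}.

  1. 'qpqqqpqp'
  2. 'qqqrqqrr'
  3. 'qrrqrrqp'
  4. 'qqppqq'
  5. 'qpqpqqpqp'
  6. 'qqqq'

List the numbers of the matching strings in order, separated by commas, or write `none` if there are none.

1 → match
2 → no match
3 → no match
4 → no match
5 → no match
6 → match

1, 6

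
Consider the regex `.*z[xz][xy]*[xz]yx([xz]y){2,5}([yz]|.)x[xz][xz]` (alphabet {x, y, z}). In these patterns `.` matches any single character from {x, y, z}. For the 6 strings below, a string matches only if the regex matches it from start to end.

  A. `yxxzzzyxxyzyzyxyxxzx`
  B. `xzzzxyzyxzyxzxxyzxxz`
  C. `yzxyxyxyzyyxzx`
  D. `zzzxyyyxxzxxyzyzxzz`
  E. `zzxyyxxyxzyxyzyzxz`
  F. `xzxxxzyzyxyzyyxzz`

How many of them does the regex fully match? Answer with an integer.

1

A → match
B → no match
C → no match
D → no match
E → no match
F → no match
Total matched: 1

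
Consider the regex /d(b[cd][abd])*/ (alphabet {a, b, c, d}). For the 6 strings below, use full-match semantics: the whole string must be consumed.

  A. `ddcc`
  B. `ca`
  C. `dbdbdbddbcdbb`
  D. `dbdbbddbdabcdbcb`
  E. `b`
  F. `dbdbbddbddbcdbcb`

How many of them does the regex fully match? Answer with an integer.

A → no match
B → no match — must start with `d`
C → no match
D → match
E → no match — must start with `d`
F → match
Total matched: 2

2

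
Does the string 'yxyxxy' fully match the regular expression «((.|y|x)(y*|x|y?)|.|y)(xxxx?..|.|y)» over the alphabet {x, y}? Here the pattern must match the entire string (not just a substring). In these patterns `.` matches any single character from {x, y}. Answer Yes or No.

No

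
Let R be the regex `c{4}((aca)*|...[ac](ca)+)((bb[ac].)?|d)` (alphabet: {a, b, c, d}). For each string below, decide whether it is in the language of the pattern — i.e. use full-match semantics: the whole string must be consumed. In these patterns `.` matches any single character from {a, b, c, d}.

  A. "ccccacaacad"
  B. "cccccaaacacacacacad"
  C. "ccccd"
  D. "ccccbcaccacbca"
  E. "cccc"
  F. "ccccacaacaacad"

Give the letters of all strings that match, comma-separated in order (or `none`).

A. "ccccacaacad" → match
B → match
C. "ccccd" → match
D → no match
E. "cccc" → match
F → match

A, B, C, E, F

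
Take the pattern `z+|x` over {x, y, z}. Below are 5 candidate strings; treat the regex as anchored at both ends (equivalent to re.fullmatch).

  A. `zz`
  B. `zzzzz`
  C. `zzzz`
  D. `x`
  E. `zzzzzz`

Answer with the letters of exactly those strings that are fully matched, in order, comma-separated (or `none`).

A → match
B → match
C → match
D → match
E → match

A, B, C, D, E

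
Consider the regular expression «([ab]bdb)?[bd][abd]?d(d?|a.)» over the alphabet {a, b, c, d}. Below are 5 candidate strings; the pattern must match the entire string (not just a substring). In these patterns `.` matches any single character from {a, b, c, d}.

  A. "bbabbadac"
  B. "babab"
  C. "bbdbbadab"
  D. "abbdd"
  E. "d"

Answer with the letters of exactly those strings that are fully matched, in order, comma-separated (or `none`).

A → no match
B → no match
C → match
D → no match
E → no match

C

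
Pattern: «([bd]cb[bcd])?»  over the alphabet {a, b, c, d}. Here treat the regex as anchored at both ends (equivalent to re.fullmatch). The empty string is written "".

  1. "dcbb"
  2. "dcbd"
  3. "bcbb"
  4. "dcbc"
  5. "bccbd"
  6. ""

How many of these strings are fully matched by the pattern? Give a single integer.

1 → match
2 → match
3 → match
4 → match
5 → no match
6 → match
Total matched: 5

5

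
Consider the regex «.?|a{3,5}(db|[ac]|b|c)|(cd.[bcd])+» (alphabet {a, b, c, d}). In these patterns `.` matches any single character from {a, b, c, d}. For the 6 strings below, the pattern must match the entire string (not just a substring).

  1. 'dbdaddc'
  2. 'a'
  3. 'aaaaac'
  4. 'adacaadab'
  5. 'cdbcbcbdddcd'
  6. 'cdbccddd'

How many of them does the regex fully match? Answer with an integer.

1 → no match
2 → match
3 → match
4 → no match
5 → no match
6 → match
Total matched: 3

3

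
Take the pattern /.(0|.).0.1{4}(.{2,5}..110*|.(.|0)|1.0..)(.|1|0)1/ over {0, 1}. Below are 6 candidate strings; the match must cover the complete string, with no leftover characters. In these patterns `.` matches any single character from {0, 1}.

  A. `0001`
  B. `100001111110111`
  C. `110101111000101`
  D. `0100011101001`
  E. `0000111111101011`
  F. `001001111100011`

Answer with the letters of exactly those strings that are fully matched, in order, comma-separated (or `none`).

A. `0001` → no match
B → no match
C → no match
D → no match
E → match
F → no match

E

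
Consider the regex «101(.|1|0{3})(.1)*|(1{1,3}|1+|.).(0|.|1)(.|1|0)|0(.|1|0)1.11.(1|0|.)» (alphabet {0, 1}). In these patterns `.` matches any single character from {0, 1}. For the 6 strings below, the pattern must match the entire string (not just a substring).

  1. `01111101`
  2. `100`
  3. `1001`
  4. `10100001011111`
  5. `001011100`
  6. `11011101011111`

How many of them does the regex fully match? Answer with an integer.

1 → match
2 → no match
3 → match
4 → match
5 → no match
6 → no match
Total matched: 3

3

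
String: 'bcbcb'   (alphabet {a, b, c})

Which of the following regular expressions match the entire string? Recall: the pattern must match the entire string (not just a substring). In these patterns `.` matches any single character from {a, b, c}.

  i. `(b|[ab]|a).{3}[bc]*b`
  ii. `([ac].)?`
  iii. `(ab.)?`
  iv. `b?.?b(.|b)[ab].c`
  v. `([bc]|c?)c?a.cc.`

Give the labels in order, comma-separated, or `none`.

i

i → match
ii → no match
iii → no match
iv → no match — must end with 'c'
v → no match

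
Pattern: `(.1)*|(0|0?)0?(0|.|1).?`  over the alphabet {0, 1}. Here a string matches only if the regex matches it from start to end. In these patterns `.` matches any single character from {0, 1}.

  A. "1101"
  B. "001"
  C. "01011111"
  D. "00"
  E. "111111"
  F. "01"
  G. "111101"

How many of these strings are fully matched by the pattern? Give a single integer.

7

A → match
B → match
C → match
D → match
E → match
F → match
G → match
Total matched: 7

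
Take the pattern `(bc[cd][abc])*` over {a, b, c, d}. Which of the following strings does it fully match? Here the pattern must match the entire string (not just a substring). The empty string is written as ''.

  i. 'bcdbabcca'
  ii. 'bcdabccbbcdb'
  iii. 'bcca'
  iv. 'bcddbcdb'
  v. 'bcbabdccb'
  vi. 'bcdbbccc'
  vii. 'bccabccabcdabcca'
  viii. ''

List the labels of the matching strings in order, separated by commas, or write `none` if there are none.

i → no match
ii → match
iii → match
iv → no match
v → no match
vi → match
vii → match
viii → match

ii, iii, vi, vii, viii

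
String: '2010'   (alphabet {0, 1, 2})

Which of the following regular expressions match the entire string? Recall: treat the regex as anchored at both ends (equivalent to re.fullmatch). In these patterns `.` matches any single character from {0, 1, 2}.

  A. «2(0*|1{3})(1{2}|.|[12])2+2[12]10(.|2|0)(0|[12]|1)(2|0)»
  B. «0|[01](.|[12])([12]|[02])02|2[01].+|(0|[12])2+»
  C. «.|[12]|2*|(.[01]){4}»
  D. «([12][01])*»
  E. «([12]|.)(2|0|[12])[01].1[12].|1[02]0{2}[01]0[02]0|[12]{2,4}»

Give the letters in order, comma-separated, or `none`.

B, D

A → no match
B → match
C → no match
D → match
E → no match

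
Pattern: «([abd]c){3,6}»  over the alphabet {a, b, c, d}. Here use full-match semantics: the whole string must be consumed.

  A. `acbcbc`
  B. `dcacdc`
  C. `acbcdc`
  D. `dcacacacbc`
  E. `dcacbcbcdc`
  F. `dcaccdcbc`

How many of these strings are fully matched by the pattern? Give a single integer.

A. `acbcbc` → match
B. `dcacdc` → match
C. `acbcdc` → match
D. `dcacacacbc` → match
E. `dcacbcbcdc` → match
F. `dcaccdcbc` → no match
Total matched: 5

5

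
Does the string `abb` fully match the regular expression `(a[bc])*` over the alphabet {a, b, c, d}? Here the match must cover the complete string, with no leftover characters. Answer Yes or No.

No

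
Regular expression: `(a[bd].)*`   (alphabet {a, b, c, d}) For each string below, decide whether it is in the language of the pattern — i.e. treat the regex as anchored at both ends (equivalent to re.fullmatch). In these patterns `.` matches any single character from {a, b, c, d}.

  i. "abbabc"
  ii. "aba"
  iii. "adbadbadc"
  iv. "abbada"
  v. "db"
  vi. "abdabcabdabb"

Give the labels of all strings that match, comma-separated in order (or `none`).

i → match
ii → match
iii → match
iv → match
v → no match
vi → match

i, ii, iii, iv, vi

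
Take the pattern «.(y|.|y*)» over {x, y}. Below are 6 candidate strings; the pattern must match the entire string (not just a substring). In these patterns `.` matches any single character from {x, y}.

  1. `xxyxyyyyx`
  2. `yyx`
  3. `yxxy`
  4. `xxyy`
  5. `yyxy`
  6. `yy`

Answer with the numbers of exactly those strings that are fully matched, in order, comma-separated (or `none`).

1 → no match
2 → no match
3 → no match
4 → no match
5 → no match
6 → match

6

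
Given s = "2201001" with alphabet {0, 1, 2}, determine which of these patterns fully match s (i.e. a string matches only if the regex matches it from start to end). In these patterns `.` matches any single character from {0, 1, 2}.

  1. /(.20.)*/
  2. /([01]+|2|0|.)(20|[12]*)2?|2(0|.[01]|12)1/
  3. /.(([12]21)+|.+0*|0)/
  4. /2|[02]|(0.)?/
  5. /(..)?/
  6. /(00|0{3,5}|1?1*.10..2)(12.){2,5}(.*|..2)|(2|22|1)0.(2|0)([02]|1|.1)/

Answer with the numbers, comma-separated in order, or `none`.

3, 6

1 → no match
2 → no match
3 → match
4 → no match
5 → no match
6 → match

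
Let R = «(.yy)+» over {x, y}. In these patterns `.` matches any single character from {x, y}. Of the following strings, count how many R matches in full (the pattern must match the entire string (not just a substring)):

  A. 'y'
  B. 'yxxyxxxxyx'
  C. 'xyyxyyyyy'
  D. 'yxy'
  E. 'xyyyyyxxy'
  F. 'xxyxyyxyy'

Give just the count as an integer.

A → no match — must end with 'yy'
B → no match — must end with 'yy'
C → match
D → no match — must end with 'yy'
E → no match — must end with 'yy'
F → no match
Total matched: 1

1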